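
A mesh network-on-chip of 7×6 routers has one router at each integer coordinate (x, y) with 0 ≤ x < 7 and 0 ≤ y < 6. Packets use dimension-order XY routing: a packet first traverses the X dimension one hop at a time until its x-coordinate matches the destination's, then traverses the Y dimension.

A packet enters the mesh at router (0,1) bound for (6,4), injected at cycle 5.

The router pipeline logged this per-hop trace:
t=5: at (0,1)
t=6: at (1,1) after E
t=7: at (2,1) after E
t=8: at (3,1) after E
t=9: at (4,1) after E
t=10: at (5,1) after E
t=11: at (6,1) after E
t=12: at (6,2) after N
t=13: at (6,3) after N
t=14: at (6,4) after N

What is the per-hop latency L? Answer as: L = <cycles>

Between hops 0 and 1 the cycle counter advances 6 − 5 = 1.
That increment is L by definition: L = 1.

L = 1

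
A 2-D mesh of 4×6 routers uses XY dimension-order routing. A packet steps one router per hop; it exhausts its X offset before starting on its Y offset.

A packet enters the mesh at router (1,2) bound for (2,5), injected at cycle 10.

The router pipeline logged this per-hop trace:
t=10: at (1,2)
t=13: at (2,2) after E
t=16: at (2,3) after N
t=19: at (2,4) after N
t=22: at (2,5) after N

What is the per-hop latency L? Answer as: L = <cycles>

Between hops 0 and 1 the cycle counter advances 13 − 10 = 3.
Per-hop latency L = Δcyc = 3.

L = 3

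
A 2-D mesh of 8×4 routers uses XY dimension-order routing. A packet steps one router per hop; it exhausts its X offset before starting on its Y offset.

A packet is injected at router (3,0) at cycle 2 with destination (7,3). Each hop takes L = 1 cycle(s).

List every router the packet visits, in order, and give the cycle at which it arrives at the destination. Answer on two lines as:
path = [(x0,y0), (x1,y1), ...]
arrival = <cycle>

hop 0: (3,0) @ cyc 2
hop 1: (4,0) @ cyc 3  [E]
hop 2: (5,0) @ cyc 4  [E]
hop 3: (6,0) @ cyc 5  [E]
hop 4: (7,0) @ cyc 6  [E]
hop 5: (7,1) @ cyc 7  [N]
hop 6: (7,2) @ cyc 8  [N]
hop 7: (7,3) @ cyc 9  [N]

path = [(3,0), (4,0), (5,0), (6,0), (7,0), (7,1), (7,2), (7,3)]
arrival = 9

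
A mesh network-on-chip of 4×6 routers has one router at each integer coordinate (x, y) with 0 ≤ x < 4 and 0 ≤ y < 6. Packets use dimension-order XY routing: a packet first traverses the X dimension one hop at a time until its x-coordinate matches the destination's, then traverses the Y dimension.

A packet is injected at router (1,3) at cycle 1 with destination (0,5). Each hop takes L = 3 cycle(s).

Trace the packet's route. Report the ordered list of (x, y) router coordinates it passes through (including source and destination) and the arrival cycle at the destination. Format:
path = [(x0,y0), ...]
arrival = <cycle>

  0. router=(1,3) cycle=1 (inject)
  1. router=(0,3) cycle=4 dir=W
  2. router=(0,4) cycle=7 dir=N
  3. router=(0,5) cycle=10 dir=N

path = [(1,3), (0,3), (0,4), (0,5)]
arrival = 10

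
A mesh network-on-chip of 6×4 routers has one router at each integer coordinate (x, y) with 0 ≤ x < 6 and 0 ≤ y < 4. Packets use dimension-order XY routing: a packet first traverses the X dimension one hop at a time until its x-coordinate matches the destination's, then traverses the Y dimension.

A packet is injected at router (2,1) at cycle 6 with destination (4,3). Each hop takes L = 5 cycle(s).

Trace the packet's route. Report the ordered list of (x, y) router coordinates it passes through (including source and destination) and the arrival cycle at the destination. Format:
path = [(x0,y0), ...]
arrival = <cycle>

#0 — 2,1 | c6
#1 — 3,1 | c11 | E
#2 — 4,1 | c16 | E
#3 — 4,2 | c21 | N
#4 — 4,3 | c26 | N

path = [(2,1), (3,1), (4,1), (4,2), (4,3)]
arrival = 26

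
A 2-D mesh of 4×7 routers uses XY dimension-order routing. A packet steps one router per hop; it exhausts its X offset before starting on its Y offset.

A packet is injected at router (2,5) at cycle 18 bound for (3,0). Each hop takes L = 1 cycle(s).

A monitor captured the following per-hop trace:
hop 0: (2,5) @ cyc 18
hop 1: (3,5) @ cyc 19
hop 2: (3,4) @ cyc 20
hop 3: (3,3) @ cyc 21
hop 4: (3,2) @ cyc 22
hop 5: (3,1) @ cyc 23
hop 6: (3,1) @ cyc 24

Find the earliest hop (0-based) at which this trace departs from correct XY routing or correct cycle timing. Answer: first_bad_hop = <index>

first_bad_hop = 6

check 1→ d=(1,0) cyc+1: ok
check 2→ d=(0,-1) cyc+1: ok
check 3→ d=(0,-1) cyc+1: ok
check 4→ d=(0,-1) cyc+1: ok
check 5→ d=(0,-1) cyc+1: ok
check 6→ d=(0,0) cyc+1: BAD: non-unit step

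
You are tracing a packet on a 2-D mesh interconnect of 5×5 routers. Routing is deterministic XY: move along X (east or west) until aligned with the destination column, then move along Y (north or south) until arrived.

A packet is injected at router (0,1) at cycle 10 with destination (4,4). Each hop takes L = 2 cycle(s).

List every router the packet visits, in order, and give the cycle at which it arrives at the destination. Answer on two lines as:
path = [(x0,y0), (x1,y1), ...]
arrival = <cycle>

path = [(0,1), (1,1), (2,1), (3,1), (4,1), (4,2), (4,3), (4,4)]
arrival = 24

t=10: at (0,1)
t=12: at (1,1) after E
t=14: at (2,1) after E
t=16: at (3,1) after E
t=18: at (4,1) after E
t=20: at (4,2) after N
t=22: at (4,3) after N
t=24: at (4,4) after N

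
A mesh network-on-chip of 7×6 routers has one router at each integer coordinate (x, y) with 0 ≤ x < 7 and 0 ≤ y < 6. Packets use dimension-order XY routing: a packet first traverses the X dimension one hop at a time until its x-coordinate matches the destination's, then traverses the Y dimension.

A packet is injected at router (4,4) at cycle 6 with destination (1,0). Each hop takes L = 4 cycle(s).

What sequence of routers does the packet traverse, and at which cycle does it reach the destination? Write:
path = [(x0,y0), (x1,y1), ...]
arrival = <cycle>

t=6: at (4,4)
t=10: at (3,4) after W
t=14: at (2,4) after W
t=18: at (1,4) after W
t=22: at (1,3) after S
t=26: at (1,2) after S
t=30: at (1,1) after S
t=34: at (1,0) after S

path = [(4,4), (3,4), (2,4), (1,4), (1,3), (1,2), (1,1), (1,0)]
arrival = 34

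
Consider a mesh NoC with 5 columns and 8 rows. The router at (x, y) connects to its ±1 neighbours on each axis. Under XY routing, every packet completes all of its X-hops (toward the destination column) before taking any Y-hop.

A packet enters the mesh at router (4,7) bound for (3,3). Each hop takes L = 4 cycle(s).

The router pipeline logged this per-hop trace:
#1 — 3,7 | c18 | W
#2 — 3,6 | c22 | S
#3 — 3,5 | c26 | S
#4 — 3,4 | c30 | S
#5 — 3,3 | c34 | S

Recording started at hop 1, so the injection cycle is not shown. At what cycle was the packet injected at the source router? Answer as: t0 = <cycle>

t0 = 14

The first recorded entry is hop 1 at cycle 18.
So t0 = 18 − 1·4 = 14.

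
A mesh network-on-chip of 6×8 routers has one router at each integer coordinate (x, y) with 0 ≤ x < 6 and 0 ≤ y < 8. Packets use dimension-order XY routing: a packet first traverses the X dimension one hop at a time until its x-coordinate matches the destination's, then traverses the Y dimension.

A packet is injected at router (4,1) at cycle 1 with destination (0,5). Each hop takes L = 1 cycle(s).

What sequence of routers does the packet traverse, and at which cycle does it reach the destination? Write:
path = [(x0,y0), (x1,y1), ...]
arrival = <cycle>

t=1: at (4,1)
t=2: at (3,1) after W
t=3: at (2,1) after W
t=4: at (1,1) after W
t=5: at (0,1) after W
t=6: at (0,2) after N
t=7: at (0,3) after N
t=8: at (0,4) after N
t=9: at (0,5) after N

path = [(4,1), (3,1), (2,1), (1,1), (0,1), (0,2), (0,3), (0,4), (0,5)]
arrival = 9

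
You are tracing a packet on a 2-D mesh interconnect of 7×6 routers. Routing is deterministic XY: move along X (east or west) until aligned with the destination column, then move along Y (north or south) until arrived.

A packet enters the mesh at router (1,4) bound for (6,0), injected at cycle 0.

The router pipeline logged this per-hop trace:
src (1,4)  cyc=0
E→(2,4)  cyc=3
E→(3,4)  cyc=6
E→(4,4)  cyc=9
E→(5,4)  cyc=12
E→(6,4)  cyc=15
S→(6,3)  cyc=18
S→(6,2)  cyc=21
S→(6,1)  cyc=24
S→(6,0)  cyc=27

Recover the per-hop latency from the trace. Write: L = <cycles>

cyc[1] − cyc[0] = 3 − 0 = 3.
One hop costs L cycles, so L = 3.

L = 3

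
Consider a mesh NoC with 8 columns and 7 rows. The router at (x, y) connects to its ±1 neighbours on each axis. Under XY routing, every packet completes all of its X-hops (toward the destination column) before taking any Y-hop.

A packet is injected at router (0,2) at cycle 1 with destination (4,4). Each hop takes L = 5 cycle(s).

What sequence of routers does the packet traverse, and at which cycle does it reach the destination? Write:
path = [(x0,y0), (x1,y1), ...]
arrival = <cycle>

path = [(0,2), (1,2), (2,2), (3,2), (4,2), (4,3), (4,4)]
arrival = 31

src (0,2)  cyc=1
E→(1,2)  cyc=6
E→(2,2)  cyc=11
E→(3,2)  cyc=16
E→(4,2)  cyc=21
N→(4,3)  cyc=26
N→(4,4)  cyc=31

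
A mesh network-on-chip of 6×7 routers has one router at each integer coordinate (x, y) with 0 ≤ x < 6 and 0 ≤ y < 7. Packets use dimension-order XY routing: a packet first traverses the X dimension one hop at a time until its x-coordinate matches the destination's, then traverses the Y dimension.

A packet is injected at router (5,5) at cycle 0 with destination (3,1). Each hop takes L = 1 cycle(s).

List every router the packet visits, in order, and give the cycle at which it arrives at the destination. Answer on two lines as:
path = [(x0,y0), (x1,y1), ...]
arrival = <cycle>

[0] x=5 y=5 t=0
[1] x=4 y=5 t=1 →W
[2] x=3 y=5 t=2 →W
[3] x=3 y=4 t=3 →S
[4] x=3 y=3 t=4 →S
[5] x=3 y=2 t=5 →S
[6] x=3 y=1 t=6 →S

path = [(5,5), (4,5), (3,5), (3,4), (3,3), (3,2), (3,1)]
arrival = 6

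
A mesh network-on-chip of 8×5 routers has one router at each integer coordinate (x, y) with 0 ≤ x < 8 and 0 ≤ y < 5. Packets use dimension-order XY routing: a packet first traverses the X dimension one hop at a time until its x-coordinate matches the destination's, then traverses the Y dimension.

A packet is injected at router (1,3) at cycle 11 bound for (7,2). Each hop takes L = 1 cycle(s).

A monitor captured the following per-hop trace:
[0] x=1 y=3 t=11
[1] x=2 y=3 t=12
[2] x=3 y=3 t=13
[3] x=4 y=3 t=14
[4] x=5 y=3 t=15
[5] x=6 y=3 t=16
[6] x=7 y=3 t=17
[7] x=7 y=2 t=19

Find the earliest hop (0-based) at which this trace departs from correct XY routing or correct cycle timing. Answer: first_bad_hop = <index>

  1: Δx=+1 Δy=+0 Δt=1 [ok]
  2: Δx=+1 Δy=+0 Δt=1 [ok]
  3: Δx=+1 Δy=+0 Δt=1 [ok]
  4: Δx=+1 Δy=+0 Δt=1 [ok]
  5: Δx=+1 Δy=+0 Δt=1 [ok]
  6: Δx=+1 Δy=+0 Δt=1 [ok]
  7: Δx=+0 Δy=-1 Δt=2 [BAD: Δcyc=2≠L]

first_bad_hop = 7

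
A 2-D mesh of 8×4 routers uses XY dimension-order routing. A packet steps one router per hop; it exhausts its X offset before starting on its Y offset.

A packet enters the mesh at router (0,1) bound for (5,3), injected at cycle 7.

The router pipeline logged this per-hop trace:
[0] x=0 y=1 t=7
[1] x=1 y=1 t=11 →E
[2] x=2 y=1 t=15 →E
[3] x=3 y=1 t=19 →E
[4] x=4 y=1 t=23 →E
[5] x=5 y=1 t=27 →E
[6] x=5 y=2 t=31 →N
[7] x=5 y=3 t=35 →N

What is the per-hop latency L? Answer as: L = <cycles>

L = 4

From hop 0 (7) to hop 1 (11): +4 cycles.
Each hop adds L, hence L = 4.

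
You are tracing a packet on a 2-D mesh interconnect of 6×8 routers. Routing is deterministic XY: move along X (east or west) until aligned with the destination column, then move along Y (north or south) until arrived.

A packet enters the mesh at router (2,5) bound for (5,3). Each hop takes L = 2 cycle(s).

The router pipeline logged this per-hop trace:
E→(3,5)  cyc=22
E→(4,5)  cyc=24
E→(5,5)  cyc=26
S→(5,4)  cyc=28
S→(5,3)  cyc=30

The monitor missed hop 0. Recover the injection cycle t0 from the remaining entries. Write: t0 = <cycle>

t0 = 20

The first recorded entry is hop 1 at cycle 22.
t0 = cyc[1] − L = 22 − 2 = 20.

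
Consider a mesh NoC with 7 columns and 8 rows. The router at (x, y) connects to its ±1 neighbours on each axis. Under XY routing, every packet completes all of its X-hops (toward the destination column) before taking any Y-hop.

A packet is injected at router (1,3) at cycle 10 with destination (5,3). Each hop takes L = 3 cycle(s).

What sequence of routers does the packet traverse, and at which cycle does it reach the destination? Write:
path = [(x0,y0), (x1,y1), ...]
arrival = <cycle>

path = [(1,3), (2,3), (3,3), (4,3), (5,3)]
arrival = 22

hop 0: (1,3) @ cyc 10
hop 1: (2,3) @ cyc 13  [E]
hop 2: (3,3) @ cyc 16  [E]
hop 3: (4,3) @ cyc 19  [E]
hop 4: (5,3) @ cyc 22  [E]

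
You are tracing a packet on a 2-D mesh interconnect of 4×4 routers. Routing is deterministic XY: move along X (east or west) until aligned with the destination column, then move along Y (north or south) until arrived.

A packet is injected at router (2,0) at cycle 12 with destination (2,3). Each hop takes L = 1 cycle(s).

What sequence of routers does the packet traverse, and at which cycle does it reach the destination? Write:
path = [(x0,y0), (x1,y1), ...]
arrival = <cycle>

path = [(2,0), (2,1), (2,2), (2,3)]
arrival = 15

[0] x=2 y=0 t=12
[1] x=2 y=1 t=13 →N
[2] x=2 y=2 t=14 →N
[3] x=2 y=3 t=15 →N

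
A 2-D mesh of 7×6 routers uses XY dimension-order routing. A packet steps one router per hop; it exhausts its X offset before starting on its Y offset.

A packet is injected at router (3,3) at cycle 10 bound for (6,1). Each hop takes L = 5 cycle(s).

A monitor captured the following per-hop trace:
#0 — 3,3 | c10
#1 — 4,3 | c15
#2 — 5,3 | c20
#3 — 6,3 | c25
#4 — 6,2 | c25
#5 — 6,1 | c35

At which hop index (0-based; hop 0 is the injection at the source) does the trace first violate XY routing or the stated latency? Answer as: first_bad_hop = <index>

first_bad_hop = 4

[1] (+1,+0) / 5c ⇒ ok
[2] (+1,+0) / 5c ⇒ ok
[3] (+1,+0) / 5c ⇒ ok
[4] (+0,-1) / 0c ⇒ BAD: Δcyc=0≠L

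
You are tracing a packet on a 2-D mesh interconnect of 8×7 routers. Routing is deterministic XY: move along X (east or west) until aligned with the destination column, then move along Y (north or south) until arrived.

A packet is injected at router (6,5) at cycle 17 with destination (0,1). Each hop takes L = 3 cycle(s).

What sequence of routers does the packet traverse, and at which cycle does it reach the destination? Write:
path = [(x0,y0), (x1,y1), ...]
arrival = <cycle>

path = [(6,5), (5,5), (4,5), (3,5), (2,5), (1,5), (0,5), (0,4), (0,3), (0,2), (0,1)]
arrival = 47

t=17: at (6,5)
t=20: at (5,5) after W
t=23: at (4,5) after W
t=26: at (3,5) after W
t=29: at (2,5) after W
t=32: at (1,5) after W
t=35: at (0,5) after W
t=38: at (0,4) after S
t=41: at (0,3) after S
t=44: at (0,2) after S
t=47: at (0,1) after S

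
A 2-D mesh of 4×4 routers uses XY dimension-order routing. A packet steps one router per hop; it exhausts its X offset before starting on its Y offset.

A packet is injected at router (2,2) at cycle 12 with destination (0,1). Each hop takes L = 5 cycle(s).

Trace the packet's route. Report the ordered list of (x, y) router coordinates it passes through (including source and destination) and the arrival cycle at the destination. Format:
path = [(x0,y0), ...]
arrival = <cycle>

path = [(2,2), (1,2), (0,2), (0,1)]
arrival = 27

hop 0: (2,2) @ cyc 12
hop 1: (1,2) @ cyc 17  [W]
hop 2: (0,2) @ cyc 22  [W]
hop 3: (0,1) @ cyc 27  [S]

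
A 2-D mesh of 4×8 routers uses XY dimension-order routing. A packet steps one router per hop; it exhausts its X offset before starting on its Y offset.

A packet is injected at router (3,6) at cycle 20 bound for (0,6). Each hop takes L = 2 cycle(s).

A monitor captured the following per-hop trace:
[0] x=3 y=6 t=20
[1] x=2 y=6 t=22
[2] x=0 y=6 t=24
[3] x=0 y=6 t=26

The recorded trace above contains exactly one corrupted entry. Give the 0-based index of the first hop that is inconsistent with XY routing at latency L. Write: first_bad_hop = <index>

check 1→ d=(-1,0) cyc+2: ok
check 2→ d=(-2,0) cyc+2: BAD: non-unit step

first_bad_hop = 2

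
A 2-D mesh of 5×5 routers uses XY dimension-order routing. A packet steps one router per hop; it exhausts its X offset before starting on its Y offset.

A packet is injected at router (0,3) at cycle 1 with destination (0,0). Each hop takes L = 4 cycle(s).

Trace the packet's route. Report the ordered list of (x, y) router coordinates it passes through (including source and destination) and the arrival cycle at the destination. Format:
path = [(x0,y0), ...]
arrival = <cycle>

path = [(0,3), (0,2), (0,1), (0,0)]
arrival = 13

#0 — 0,3 | c1
#1 — 0,2 | c5 | S
#2 — 0,1 | c9 | S
#3 — 0,0 | c13 | S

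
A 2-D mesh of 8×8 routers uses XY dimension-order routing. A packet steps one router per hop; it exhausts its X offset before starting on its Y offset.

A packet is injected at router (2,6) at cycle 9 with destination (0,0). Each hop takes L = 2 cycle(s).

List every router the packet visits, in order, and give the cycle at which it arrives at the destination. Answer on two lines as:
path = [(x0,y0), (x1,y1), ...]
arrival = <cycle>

path = [(2,6), (1,6), (0,6), (0,5), (0,4), (0,3), (0,2), (0,1), (0,0)]
arrival = 25

  0. router=(2,6) cycle=9 (inject)
  1. router=(1,6) cycle=11 dir=W
  2. router=(0,6) cycle=13 dir=W
  3. router=(0,5) cycle=15 dir=S
  4. router=(0,4) cycle=17 dir=S
  5. router=(0,3) cycle=19 dir=S
  6. router=(0,2) cycle=21 dir=S
  7. router=(0,1) cycle=23 dir=S
  8. router=(0,0) cycle=25 dir=S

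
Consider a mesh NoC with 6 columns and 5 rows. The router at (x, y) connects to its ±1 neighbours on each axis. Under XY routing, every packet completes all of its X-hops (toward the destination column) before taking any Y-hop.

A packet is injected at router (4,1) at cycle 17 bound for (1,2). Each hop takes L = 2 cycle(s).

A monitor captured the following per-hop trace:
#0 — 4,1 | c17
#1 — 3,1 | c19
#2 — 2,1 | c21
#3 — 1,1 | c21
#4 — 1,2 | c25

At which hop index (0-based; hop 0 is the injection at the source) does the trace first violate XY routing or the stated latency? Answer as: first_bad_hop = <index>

first_bad_hop = 3

hop 1: step (-1,+0), +2 cyc — ok
hop 2: step (-1,+0), +2 cyc — ok
hop 3: step (-1,+0), +0 cyc — BAD: Δcyc=0≠L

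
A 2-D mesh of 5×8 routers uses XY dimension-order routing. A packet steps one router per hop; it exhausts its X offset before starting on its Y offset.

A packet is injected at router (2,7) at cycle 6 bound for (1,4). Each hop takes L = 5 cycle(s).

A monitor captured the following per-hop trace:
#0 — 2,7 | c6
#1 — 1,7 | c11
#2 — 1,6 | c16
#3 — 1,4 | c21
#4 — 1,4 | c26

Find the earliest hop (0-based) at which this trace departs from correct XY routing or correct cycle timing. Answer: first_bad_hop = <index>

  1: Δx=-1 Δy=+0 Δt=5 [ok]
  2: Δx=+0 Δy=-1 Δt=5 [ok]
  3: Δx=+0 Δy=-2 Δt=5 [BAD: non-unit step]

first_bad_hop = 3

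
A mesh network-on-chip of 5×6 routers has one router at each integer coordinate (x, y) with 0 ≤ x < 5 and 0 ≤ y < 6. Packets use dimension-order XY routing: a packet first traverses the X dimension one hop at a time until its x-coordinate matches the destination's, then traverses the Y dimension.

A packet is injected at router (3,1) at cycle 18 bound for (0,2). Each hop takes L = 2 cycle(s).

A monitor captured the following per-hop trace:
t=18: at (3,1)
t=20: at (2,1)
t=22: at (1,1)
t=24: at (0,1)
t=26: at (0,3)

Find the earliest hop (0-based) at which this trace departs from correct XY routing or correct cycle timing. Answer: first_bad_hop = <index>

first_bad_hop = 4

  1: Δx=-1 Δy=+0 Δt=2 [ok]
  2: Δx=-1 Δy=+0 Δt=2 [ok]
  3: Δx=-1 Δy=+0 Δt=2 [ok]
  4: Δx=+0 Δy=+2 Δt=2 [BAD: non-unit step]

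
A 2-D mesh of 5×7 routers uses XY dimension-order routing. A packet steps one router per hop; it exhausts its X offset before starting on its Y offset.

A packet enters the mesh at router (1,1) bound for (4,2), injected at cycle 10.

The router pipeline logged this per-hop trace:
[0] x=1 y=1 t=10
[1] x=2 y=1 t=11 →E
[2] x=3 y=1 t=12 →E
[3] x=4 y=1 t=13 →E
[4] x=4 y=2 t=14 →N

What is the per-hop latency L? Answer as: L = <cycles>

Δcyc across hop 0→1: 11 − 10 = 1.
Per-hop latency L = Δcyc = 1.

L = 1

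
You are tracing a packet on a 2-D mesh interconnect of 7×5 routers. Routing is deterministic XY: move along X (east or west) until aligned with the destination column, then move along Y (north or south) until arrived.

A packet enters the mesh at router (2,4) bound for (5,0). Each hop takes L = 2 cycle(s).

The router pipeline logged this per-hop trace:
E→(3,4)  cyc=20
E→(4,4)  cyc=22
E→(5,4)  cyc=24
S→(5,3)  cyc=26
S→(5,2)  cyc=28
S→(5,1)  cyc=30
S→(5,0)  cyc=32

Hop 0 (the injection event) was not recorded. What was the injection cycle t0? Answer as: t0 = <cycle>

The first recorded entry is hop 1 at cycle 20.
t0 = cyc[1] − L = 20 − 2 = 18.

t0 = 18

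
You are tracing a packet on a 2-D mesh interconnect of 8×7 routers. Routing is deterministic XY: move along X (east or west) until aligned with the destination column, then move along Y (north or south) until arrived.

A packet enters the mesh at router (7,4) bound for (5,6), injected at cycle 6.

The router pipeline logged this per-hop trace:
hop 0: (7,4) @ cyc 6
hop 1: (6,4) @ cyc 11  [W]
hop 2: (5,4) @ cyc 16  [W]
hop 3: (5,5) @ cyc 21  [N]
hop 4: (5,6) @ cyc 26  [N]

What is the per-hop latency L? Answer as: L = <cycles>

cyc[1] − cyc[0] = 11 − 6 = 5.
Per-hop latency L = Δcyc = 5.

L = 5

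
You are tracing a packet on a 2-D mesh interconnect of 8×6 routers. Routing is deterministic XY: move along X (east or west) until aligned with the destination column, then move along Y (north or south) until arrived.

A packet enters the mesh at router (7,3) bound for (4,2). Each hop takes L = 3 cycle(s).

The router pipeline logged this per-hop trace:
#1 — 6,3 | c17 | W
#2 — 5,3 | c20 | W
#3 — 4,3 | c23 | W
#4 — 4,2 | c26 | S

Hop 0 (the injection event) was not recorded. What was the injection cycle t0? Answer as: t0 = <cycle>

The first recorded entry is hop 1 at cycle 17.
So t0 = 17 − 1·3 = 14.

t0 = 14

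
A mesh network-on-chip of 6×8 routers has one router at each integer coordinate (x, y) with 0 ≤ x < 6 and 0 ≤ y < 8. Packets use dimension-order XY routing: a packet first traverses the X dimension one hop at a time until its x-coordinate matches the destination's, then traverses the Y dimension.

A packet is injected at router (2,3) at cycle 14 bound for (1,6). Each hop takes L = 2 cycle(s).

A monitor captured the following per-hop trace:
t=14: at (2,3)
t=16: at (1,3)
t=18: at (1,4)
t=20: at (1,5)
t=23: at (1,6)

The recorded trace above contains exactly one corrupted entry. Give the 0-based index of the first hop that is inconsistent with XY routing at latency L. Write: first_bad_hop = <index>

  1: Δx=-1 Δy=+0 Δt=2 [ok]
  2: Δx=+0 Δy=+1 Δt=2 [ok]
  3: Δx=+0 Δy=+1 Δt=2 [ok]
  4: Δx=+0 Δy=+1 Δt=3 [BAD: Δcyc=3≠L]

first_bad_hop = 4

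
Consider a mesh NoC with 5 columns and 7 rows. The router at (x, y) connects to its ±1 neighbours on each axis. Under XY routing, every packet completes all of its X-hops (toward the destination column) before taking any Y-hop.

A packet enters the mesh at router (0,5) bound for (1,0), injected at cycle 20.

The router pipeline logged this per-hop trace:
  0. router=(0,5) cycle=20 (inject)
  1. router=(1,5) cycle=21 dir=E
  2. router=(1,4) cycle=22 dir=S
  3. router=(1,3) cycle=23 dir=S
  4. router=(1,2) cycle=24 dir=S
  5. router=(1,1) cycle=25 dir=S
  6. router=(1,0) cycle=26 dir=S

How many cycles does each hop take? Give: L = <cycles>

L = 1

Δcyc across hop 0→1: 21 − 20 = 1.
Each hop adds L, hence L = 1.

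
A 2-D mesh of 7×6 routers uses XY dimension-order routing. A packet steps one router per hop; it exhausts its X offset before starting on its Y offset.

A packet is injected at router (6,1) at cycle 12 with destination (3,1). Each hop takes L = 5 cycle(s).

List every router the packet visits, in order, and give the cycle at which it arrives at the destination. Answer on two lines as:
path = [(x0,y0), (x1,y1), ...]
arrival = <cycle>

src (6,1)  cyc=12
W→(5,1)  cyc=17
W→(4,1)  cyc=22
W→(3,1)  cyc=27

path = [(6,1), (5,1), (4,1), (3,1)]
arrival = 27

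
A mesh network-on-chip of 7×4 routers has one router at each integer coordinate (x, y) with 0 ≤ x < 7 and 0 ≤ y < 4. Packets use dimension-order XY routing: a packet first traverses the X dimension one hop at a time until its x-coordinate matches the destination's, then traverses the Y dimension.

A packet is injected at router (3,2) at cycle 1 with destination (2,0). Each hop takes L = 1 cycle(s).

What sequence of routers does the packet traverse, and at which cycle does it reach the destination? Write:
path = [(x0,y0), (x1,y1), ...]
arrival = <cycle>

hop 0: (3,2) @ cyc 1
hop 1: (2,2) @ cyc 2  [W]
hop 2: (2,1) @ cyc 3  [S]
hop 3: (2,0) @ cyc 4  [S]

path = [(3,2), (2,2), (2,1), (2,0)]
arrival = 4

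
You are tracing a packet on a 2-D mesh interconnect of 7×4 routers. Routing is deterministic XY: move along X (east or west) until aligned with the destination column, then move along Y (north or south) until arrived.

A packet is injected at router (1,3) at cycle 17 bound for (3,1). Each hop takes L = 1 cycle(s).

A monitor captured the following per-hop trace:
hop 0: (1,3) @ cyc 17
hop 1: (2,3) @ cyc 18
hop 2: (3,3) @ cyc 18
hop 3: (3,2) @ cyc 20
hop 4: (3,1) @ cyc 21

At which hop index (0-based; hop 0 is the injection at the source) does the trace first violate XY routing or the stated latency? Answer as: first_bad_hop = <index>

first_bad_hop = 2

[1] (+1,+0) / 1c ⇒ ok
[2] (+1,+0) / 0c ⇒ BAD: Δcyc=0≠L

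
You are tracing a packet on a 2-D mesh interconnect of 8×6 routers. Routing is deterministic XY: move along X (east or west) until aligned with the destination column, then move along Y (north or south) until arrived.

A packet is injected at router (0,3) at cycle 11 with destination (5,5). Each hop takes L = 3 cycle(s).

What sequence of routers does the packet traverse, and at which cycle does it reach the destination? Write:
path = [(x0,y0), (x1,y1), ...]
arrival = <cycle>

path = [(0,3), (1,3), (2,3), (3,3), (4,3), (5,3), (5,4), (5,5)]
arrival = 32

  0. router=(0,3) cycle=11 (inject)
  1. router=(1,3) cycle=14 dir=E
  2. router=(2,3) cycle=17 dir=E
  3. router=(3,3) cycle=20 dir=E
  4. router=(4,3) cycle=23 dir=E
  5. router=(5,3) cycle=26 dir=E
  6. router=(5,4) cycle=29 dir=N
  7. router=(5,5) cycle=32 dir=N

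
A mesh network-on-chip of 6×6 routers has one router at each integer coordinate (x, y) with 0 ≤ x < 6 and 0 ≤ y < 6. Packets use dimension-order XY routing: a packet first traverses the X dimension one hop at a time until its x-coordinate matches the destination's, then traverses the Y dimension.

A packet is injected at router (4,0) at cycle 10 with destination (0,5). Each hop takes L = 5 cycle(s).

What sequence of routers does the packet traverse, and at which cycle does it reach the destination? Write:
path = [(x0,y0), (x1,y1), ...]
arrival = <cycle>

path = [(4,0), (3,0), (2,0), (1,0), (0,0), (0,1), (0,2), (0,3), (0,4), (0,5)]
arrival = 55

src (4,0)  cyc=10
W→(3,0)  cyc=15
W→(2,0)  cyc=20
W→(1,0)  cyc=25
W→(0,0)  cyc=30
N→(0,1)  cyc=35
N→(0,2)  cyc=40
N→(0,3)  cyc=45
N→(0,4)  cyc=50
N→(0,5)  cyc=55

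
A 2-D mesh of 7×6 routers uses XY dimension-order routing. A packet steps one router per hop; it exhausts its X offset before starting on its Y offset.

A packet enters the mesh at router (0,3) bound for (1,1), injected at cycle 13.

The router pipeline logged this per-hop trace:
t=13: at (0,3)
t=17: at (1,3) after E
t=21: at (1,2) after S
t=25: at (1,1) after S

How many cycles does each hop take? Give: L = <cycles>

Between hops 0 and 1 the cycle counter advances 17 − 13 = 4.
Per-hop latency L = Δcyc = 4.

L = 4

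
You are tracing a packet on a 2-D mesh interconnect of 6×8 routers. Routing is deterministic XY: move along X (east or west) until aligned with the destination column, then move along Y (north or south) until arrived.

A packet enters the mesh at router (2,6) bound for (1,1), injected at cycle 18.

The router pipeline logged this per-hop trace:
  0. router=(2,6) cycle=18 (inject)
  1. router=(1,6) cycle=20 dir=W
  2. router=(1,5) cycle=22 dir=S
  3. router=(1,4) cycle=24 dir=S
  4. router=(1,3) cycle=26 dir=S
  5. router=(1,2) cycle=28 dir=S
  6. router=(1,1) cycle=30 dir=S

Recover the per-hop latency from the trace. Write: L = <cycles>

Δcyc across hop 0→1: 20 − 18 = 2.
Per-hop latency L = Δcyc = 2.

L = 2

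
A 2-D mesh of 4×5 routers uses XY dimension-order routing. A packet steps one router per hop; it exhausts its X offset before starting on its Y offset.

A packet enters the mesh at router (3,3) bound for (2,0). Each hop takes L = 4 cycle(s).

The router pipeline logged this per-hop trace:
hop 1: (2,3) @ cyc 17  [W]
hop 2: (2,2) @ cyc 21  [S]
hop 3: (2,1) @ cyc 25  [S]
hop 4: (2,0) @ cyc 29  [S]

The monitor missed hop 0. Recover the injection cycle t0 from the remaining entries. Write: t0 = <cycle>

t0 = 13

The first recorded entry is hop 1 at cycle 17.
t0 = cyc[1] − L = 17 − 4 = 13.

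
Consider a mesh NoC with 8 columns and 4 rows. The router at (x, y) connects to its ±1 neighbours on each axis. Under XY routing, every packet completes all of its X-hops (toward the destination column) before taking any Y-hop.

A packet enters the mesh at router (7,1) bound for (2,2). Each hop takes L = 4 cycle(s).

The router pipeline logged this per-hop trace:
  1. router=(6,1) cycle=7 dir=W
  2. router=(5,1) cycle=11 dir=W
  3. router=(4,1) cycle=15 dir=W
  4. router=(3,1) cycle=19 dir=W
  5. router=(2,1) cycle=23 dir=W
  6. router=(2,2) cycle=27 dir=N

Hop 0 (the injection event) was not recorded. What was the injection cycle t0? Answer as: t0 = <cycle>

t0 = 3

Hop 1 reached at cycle 7; hop k is at t0 + k·L.
So t0 = 7 − 1·4 = 3.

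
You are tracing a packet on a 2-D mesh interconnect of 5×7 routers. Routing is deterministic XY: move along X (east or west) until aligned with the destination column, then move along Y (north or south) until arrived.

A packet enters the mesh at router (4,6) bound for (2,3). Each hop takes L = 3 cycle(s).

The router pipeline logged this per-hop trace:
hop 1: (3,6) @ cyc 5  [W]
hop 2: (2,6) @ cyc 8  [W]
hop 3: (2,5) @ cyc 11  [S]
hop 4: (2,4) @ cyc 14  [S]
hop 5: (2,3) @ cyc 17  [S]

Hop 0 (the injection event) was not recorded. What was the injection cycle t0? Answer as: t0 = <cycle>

cyc[1] = 5 and cyc[k] = t0 + k·L for every k.
So t0 = 5 − 1·3 = 2.

t0 = 2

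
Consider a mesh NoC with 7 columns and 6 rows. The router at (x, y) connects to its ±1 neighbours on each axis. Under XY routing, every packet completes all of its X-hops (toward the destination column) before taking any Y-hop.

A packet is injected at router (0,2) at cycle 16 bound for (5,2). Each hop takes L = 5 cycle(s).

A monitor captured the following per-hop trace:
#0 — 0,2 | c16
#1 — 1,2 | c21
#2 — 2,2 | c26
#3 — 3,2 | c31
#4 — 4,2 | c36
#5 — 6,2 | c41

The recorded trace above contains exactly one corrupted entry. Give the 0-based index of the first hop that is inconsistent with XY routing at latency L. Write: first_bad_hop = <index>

[1] (+1,+0) / 5c ⇒ ok
[2] (+1,+0) / 5c ⇒ ok
[3] (+1,+0) / 5c ⇒ ok
[4] (+1,+0) / 5c ⇒ ok
[5] (+2,+0) / 5c ⇒ BAD: non-unit step

first_bad_hop = 5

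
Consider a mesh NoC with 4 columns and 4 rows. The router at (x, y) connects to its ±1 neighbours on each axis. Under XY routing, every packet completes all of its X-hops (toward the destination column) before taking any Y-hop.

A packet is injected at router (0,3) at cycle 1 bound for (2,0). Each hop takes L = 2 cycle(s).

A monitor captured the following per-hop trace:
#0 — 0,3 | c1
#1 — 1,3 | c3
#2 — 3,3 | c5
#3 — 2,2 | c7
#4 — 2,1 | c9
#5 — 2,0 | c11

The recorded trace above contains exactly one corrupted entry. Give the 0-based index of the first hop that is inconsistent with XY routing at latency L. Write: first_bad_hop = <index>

first_bad_hop = 2

[1] (+1,+0) / 2c ⇒ ok
[2] (+2,+0) / 2c ⇒ BAD: non-unit step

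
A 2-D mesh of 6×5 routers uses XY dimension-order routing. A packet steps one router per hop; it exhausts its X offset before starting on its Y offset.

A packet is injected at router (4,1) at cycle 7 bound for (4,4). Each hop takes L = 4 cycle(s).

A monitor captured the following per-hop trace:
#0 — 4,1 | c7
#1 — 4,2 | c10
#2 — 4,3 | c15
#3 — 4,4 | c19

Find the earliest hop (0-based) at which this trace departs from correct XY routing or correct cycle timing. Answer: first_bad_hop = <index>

first_bad_hop = 1

  1: Δx=+0 Δy=+1 Δt=3 [BAD: Δcyc=3≠L]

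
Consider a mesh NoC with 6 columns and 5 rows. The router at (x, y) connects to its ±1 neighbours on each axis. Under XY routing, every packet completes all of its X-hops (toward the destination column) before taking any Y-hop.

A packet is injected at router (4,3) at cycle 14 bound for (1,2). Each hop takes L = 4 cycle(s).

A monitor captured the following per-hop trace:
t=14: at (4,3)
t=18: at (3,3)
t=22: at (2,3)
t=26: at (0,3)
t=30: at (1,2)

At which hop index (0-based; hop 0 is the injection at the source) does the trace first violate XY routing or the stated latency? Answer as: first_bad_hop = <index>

first_bad_hop = 3

check 1→ d=(-1,0) cyc+4: ok
check 2→ d=(-1,0) cyc+4: ok
check 3→ d=(-2,0) cyc+4: BAD: non-unit step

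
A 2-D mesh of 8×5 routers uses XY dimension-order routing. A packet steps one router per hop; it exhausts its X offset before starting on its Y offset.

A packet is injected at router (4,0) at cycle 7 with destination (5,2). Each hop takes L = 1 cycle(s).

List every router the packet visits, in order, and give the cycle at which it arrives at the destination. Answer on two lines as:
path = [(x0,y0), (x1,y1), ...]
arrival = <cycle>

path = [(4,0), (5,0), (5,1), (5,2)]
arrival = 10

t=7: at (4,0)
t=8: at (5,0) after E
t=9: at (5,1) after N
t=10: at (5,2) after N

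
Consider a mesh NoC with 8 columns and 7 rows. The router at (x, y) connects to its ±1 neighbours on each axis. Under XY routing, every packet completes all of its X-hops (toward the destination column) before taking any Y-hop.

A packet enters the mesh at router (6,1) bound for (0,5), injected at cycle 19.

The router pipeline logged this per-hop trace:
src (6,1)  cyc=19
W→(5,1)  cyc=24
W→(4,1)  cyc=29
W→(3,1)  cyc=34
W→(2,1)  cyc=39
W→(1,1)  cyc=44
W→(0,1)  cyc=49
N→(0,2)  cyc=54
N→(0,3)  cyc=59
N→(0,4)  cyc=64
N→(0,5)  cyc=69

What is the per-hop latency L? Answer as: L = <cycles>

Δcyc across hop 0→1: 24 − 19 = 5.
One hop costs L cycles, so L = 5.

L = 5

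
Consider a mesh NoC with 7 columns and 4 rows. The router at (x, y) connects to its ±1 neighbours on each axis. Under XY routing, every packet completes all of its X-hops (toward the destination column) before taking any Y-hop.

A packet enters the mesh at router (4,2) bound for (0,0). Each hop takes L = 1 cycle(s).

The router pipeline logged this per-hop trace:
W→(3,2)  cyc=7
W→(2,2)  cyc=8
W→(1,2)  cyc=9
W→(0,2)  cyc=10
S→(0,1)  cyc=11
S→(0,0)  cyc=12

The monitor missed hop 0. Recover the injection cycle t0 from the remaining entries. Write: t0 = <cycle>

The first recorded entry is hop 1 at cycle 7.
So t0 = 7 − 1·1 = 6.

t0 = 6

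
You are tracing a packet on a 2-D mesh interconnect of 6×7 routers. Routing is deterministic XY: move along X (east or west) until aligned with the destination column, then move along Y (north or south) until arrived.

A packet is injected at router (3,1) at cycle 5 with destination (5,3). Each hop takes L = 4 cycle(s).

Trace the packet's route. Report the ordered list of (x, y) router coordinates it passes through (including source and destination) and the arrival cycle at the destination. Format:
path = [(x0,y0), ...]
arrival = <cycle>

path = [(3,1), (4,1), (5,1), (5,2), (5,3)]
arrival = 21

src (3,1)  cyc=5
E→(4,1)  cyc=9
E→(5,1)  cyc=13
N→(5,2)  cyc=17
N→(5,3)  cyc=21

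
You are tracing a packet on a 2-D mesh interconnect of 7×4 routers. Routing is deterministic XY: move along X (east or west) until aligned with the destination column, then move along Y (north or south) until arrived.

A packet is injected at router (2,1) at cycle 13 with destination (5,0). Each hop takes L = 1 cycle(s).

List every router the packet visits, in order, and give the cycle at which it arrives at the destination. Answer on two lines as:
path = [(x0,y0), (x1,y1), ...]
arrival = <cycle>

hop 0: (2,1) @ cyc 13
hop 1: (3,1) @ cyc 14  [E]
hop 2: (4,1) @ cyc 15  [E]
hop 3: (5,1) @ cyc 16  [E]
hop 4: (5,0) @ cyc 17  [S]

path = [(2,1), (3,1), (4,1), (5,1), (5,0)]
arrival = 17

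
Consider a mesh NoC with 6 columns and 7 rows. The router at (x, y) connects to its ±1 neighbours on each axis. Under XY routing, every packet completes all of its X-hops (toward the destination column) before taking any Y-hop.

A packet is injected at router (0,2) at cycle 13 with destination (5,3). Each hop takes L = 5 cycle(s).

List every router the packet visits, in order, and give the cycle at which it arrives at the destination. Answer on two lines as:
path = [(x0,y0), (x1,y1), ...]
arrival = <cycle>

  0. router=(0,2) cycle=13 (inject)
  1. router=(1,2) cycle=18 dir=E
  2. router=(2,2) cycle=23 dir=E
  3. router=(3,2) cycle=28 dir=E
  4. router=(4,2) cycle=33 dir=E
  5. router=(5,2) cycle=38 dir=E
  6. router=(5,3) cycle=43 dir=N

path = [(0,2), (1,2), (2,2), (3,2), (4,2), (5,2), (5,3)]
arrival = 43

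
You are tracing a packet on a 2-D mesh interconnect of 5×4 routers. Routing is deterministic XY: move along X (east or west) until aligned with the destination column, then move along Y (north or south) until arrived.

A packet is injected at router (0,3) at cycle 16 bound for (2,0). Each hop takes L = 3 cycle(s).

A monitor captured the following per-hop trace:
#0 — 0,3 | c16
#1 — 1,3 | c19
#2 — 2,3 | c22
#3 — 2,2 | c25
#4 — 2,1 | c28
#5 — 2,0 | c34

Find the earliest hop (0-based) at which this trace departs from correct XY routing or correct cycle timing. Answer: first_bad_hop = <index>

first_bad_hop = 5

hop 1: step (+1,+0), +3 cyc — ok
hop 2: step (+1,+0), +3 cyc — ok
hop 3: step (+0,-1), +3 cyc — ok
hop 4: step (+0,-1), +3 cyc — ok
hop 5: step (+0,-1), +6 cyc — BAD: Δcyc=6≠L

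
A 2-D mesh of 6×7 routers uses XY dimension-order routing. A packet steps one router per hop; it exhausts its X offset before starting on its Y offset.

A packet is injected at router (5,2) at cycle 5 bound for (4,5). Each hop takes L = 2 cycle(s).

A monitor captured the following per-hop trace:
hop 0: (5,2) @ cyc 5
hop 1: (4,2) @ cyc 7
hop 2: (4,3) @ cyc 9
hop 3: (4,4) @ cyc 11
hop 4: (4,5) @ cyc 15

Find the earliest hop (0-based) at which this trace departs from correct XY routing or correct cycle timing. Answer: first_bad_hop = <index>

  1: Δx=-1 Δy=+0 Δt=2 [ok]
  2: Δx=+0 Δy=+1 Δt=2 [ok]
  3: Δx=+0 Δy=+1 Δt=2 [ok]
  4: Δx=+0 Δy=+1 Δt=4 [BAD: Δcyc=4≠L]

first_bad_hop = 4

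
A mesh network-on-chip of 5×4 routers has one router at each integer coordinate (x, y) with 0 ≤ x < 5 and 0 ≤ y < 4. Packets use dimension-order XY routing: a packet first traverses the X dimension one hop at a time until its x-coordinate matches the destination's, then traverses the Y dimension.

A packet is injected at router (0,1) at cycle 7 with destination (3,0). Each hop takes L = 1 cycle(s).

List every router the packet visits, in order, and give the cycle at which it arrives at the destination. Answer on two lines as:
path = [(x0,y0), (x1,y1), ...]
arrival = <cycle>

t=7: at (0,1)
t=8: at (1,1) after E
t=9: at (2,1) after E
t=10: at (3,1) after E
t=11: at (3,0) after S

path = [(0,1), (1,1), (2,1), (3,1), (3,0)]
arrival = 11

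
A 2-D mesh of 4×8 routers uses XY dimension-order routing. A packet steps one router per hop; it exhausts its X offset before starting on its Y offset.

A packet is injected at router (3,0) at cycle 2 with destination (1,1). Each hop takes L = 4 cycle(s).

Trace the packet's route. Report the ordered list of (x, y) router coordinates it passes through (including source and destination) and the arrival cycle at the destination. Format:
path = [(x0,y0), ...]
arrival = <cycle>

path = [(3,0), (2,0), (1,0), (1,1)]
arrival = 14

hop 0: (3,0) @ cyc 2
hop 1: (2,0) @ cyc 6  [W]
hop 2: (1,0) @ cyc 10  [W]
hop 3: (1,1) @ cyc 14  [N]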